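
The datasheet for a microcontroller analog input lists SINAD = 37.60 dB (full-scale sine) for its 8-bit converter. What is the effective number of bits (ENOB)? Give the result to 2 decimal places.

5.95 bits

ENOB = (37.60 − 1.76)/6.02 = 5.9535 bits.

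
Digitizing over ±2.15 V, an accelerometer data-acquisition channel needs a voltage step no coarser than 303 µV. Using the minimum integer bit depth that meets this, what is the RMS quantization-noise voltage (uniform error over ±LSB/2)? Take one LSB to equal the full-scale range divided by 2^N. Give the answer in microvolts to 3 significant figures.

Full-scale range = 2.15 V − (-2.15 V) = 4.3 V.
Required number of levels: 4.3/303 µV = 14191; smallest N with 2^N ≥ that is 14.
LSB = 4.3 V / 2^14 = 262.45 µV.
σ_q = LSB/√12 = 262.45 µV/3.4641 = 75.8 µV.

75.8 µV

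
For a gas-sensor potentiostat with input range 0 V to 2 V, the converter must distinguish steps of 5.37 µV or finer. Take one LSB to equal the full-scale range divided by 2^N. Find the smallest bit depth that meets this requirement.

19 bits

V_FS = 2 V.
2 V / 5.37 µV = 372400. Since 2^18 = 262144 and 2^19 = 524288, N = 19.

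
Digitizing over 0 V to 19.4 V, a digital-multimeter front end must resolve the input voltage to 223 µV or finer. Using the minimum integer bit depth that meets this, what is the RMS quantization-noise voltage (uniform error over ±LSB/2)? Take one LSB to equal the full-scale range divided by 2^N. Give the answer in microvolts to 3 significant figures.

V_FS = 19.4 V.
19.4 V / 223 µV = 87000. Since 2^16 = 65536 and 2^17 = 131072, N = 17.
Step size = 19.4/131072 V = 148.01 µV.
V_rms = LSB/√12 = 42.7 µV.

42.7 µV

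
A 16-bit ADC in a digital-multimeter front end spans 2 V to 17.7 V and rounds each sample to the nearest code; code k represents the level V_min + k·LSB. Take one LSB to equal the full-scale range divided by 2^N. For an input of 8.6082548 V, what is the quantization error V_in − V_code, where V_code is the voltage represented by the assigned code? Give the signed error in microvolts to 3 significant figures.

Range = 17.7 − (2) = 15.7 V. LSB = 15.7 V / 2^16 ≈ 239.6 µV.
Position in LSBs: (8.6082548 − (2)) × 65536/15.7 = 27584.6233; rounding gives k = 27585.
Reconstructed level: 2 + 27585 × 15.7/65536 V = 8.6083450317 V.
V_in − V_code = 8.6082548 − (8.6083450317) = −90.2 µV.

−90.2 µV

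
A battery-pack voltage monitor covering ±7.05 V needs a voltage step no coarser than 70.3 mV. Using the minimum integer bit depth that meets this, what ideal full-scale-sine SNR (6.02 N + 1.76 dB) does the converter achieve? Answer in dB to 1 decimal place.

49.9 dB

The full-scale span is 7.05 − (-7.05) = 14.1 V.
Levels needed ≥ 14.1/70.3 mV = 200.6. 2^8 = 256 suffices, so N_min = 8.
6.02(8) + 1.76 = 49.92 dB.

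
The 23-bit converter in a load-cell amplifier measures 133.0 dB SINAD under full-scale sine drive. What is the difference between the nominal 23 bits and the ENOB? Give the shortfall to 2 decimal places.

N_eff = (133.0 − 1.76)/6.02 = 21.8007 bits.
23 − 21.8007 = 1.20 bits below nominal.

1.20 bits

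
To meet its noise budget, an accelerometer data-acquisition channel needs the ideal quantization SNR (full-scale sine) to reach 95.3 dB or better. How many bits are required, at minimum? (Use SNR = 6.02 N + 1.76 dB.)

N ≥ (95.3 − 1.76)/6.02 = 15.538 → N_min = 16.

16 bits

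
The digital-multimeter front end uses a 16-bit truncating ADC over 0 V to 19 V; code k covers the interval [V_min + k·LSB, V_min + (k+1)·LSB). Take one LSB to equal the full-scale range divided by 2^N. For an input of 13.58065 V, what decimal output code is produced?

Span = 19 V. LSB = 19 V / 2^16 ≈ 289.9 µV.
code = ⌊(V_in − V_min)/LSB⌋ = ⌊(V_in − V_min) × 2^16 / range⌋
     = ⌊(13.58065 − (0)) × 65536 / 19⌋ = ⌊13.58065 × 65536/19⌋
     = ⌊46843.236⌋ = 46843.

46843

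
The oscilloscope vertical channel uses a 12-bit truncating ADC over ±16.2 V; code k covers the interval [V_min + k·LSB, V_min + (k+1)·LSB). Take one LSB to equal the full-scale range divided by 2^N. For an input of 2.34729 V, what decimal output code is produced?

Range = 16.2 − (-16.2) = 32.4 V. LSB = 32.4 V / 2^12 ≈ 7.910 mV.
code = ⌊(V_in − V_min)/LSB⌋ = ⌊(V_in − V_min) × 2^12 / range⌋
     = ⌊(2.34729 − (-16.2)) × 4096 / 32.4⌋ = ⌊18.54729 × 4096/32.4⌋
     = ⌊2344.744⌋ = 2344.

2344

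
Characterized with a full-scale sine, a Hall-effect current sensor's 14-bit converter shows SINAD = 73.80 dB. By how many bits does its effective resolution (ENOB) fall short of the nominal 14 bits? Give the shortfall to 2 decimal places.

2.03 bits

Effective bits = (73.80 − 1.76)/6.02 = 11.9668.
Lost resolution: 14 − 11.9668 = 2.0332 bits.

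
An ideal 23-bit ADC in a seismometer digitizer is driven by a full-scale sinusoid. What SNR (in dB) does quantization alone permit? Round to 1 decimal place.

SNR = 6.02·23 + 1.76 = 140.22 dB.

140.2 dB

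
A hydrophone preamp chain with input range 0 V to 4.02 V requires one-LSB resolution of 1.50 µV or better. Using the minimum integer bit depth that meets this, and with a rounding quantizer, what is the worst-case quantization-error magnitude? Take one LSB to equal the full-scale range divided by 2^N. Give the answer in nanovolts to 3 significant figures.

Span = 4.02 V.
4.02 V / 1.50 µV = 2.680e6. Since 2^21 = 2097152 and 2^22 = 4194304, N = 22.
Step size = 4.02/4194304 V = 0.95844 µV.
Half an LSB is 479 nV.

479 nV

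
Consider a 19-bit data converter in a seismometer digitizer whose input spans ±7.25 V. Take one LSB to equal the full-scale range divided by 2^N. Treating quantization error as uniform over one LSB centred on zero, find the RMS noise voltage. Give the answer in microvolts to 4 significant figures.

7.984 µV

Span: 7.25 V − (-7.25 V) = 14.5 V.
Step size = 14.5/524288 V = 27.6566 µV.
V_rms = LSB/√12 = 27.6566 µV / √12 = 7.984 µV.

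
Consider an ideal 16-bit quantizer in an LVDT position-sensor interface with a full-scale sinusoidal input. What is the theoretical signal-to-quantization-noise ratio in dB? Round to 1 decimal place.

6.02(16) + 1.76 = 96.32 + 1.76 = 98.08 dB.

98.1 dB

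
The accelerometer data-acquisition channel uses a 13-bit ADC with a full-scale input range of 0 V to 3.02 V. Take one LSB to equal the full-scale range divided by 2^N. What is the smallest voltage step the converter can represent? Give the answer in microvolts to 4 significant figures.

368.7 µV

Full-scale range = 3.02 V.
2^13 = 8192 levels.
One LSB is 3.02 V / 8192 = 368.7 µV.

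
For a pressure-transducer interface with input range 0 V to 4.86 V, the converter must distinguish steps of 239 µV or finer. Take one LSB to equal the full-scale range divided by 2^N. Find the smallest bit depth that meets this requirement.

15 bits

V_FS = 4.86 V.
4.86 V / 239 µV = 20330. Since 2^14 = 16384 and 2^15 = 32768, N = 15.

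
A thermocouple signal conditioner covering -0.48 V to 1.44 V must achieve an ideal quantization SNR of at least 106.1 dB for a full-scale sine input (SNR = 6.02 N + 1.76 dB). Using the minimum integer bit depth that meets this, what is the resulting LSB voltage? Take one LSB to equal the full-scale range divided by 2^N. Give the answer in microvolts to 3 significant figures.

The full-scale span is 1.44 − (-0.48) = 1.92 V.
Required N = ⌈(106.1 − 1.76)/6.02⌉ = ⌈17.332⌉ = 18.
One LSB is 1.92 V / 262144 = 7.32 µV.

7.32 µV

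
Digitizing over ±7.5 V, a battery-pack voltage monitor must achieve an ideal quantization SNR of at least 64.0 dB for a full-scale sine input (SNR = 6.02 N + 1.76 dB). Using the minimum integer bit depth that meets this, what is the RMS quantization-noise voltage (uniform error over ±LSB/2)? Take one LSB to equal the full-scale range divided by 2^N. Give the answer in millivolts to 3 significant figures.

2.11 mV

The full-scale span is 7.5 − (-7.5) = 15 V.
Required N = ⌈(64.0 − 1.76)/6.02⌉ = ⌈10.339⌉ = 11.
LSB = 15 V / 2^11 = 7.3242 mV.
σ_q = LSB/√12 = 7.3242 mV/3.4641 = 2.11 mV.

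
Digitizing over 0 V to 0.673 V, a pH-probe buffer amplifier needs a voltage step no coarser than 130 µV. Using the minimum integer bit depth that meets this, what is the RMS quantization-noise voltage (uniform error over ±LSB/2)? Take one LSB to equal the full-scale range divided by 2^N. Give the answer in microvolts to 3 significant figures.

Span = 0.673 V.
Levels needed ≥ 0.673/130 µV = 5177. 2^13 = 8192 suffices, so N_min = 13.
LSB = 0.673 V ÷ 2^13 = 0.673/8192 V = 82.153 µV.
V_rms = LSB/√12 = 23.7 µV.

23.7 µV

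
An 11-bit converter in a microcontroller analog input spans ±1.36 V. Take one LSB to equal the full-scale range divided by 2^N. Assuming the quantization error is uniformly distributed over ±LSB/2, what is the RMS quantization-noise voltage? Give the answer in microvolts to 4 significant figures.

The full-scale span is 1.36 − (-1.36) = 2.72 V.
LSB = 2.72 V / 2^11 = 1.32813 mV.
RMS of a uniform error over width LSB is LSB/√12 = 383.4 µV.

383.4 µV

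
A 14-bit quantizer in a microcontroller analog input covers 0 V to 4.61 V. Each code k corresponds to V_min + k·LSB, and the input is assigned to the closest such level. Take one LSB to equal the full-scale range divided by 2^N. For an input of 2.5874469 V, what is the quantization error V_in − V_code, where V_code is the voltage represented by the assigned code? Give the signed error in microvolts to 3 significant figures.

−50.7 µV

V_FS = 4.61 V. LSB = 4.61 V / 2^14 ≈ 281.4 µV.
Position in LSBs: (2.5874469 − (0)) × 16384/4.61 = 9195.8200; rounding gives k = 9196.
Reconstructed level: 0 + 9196 × 4.61/16384 V = 2.5874975586 V.
e = 2.5874469 − (2.5874975586) = −50.7 µV.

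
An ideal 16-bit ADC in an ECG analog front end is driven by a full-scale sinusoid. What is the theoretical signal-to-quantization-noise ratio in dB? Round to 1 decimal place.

98.1 dB

SNR = 6.02·16 + 1.76 = 98.08 dB.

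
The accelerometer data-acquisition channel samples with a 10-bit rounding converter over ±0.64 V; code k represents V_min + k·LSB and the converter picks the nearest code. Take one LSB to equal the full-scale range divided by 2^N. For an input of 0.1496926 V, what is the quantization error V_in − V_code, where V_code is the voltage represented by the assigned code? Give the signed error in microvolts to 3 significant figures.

−307 µV

Full-scale range = 0.64 V − (-0.64 V) = 1.28 V. LSB = 1.28 V / 2^10 ≈ 1.250 mV.
(V_in − V_min)/LSB = (0.1496926 − (-0.64)) × 1024/1.28 = 631.7541 → nearest code k = 632.
Reconstructed level: -0.64 + 632 × 1.28/1024 V = 0.1500000000 V.
Error = V_in − V_code = 0.1496926 − (0.1500000000) = −307 µV.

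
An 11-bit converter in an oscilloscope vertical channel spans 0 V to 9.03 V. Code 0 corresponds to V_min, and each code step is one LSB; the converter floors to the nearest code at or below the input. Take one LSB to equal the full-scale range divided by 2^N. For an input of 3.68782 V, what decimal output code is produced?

Full-scale range = 9.03 V. LSB = 9.03 V / 2^11 ≈ 4.409 mV.
code = ⌊(V_in − V_min)/LSB⌋ = ⌊(V_in − V_min) × 2^11 / range⌋
     = ⌊(3.68782 − (0)) × 2048 / 9.03⌋ = ⌊3.68782 × 2048/9.03⌋
     = ⌊836.396⌋ = 836.

836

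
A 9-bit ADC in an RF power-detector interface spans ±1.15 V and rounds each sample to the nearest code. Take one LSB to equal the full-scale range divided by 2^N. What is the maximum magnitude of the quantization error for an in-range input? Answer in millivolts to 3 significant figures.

The full-scale span is 1.15 − (-1.15) = 2.3 V.
One LSB is 2.3 V / 512 = 4.4922 mV.
A rounding quantizer has |error| ≤ LSB/2 = 2.25 mV.

2.25 mV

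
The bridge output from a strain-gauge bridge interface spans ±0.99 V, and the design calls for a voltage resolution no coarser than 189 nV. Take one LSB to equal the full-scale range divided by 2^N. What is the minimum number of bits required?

Range = 0.99 − (-0.99) = 1.98 V.
1.98 V / 189 nV = 1.048e7. Since 2^23 = 8388608 and 2^24 = 16777216, N = 24.

24 bits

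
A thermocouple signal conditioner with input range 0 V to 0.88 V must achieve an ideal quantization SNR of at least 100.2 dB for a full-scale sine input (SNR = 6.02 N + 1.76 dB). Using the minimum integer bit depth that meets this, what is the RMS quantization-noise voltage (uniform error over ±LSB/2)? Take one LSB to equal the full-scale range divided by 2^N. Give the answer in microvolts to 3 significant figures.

1.94 µV

Span = 0.88 V.
6.02 N + 1.76 ≥ 100.2 gives N ≥ 16.352, so the minimum integer is 17.
One LSB is 0.88 V / 131072 = 6.7139 µV.
V_rms = LSB/√12 = 1.94 µV.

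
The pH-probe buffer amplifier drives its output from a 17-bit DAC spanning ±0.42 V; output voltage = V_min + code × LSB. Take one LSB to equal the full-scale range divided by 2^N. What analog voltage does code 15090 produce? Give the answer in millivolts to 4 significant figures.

Span: 0.42 V − (-0.42 V) = 0.84 V. LSB = 0.84 V / 2^17.
V_out = V_min + code × LSB = -0.42 V + 15090 × 0.84 V / 131072
      = -0.42 V + 0.0967072 V = -0.323293 V.

-323.3 mV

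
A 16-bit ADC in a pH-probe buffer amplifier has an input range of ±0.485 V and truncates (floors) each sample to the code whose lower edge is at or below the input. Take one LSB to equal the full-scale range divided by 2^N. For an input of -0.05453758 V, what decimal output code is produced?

The full-scale span is 0.485 − (-0.485) = 0.97 V. LSB = 0.97 V / 2^16 ≈ 14.80 µV.
(V_in − V_min) × 2^16/range = (-0.05453758 − (-0.485)) × 65536/0.97 = 29083.284.
Floor → code = 29083.

29083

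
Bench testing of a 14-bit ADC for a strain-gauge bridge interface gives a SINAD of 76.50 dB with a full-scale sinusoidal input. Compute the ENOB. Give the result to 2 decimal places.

12.42 bits

Inverting SNR = 6.02 N + 1.76: N_eff = (76.50 − 1.76)/6.02 = 12.4153.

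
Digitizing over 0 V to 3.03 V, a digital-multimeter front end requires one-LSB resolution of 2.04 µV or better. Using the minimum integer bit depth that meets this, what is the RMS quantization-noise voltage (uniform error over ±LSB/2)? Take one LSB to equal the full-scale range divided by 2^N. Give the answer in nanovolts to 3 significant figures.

Range is 3.03 V.
3.03 V / 2.04 µV = 1.485e6. Since 2^20 = 1048576 and 2^21 = 2097152, N = 21.
LSB = 3.03 V / 2^21 = 1.4448 µV.
RMS noise = LSB/√12 = 417 nV.

417 nV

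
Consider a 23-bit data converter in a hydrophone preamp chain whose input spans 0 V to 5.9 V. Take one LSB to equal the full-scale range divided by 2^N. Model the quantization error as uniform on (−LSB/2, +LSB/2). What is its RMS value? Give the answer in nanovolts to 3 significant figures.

Range is 5.9 V.
LSB = 5.9 V / 2^23 = 0.70333 µV.
RMS of a uniform error over width LSB is LSB/√12 = 203 nV.

203 nV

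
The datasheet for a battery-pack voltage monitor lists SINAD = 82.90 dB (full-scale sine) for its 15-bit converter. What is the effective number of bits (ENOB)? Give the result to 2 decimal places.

ENOB = (82.90 − 1.76)/6.02 = 13.4784 bits.

13.48 bits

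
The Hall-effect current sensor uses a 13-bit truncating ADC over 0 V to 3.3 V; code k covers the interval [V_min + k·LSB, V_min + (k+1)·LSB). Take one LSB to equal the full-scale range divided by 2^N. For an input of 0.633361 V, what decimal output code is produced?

1572

V_FS = 3.3 V. LSB = 3.3 V / 2^13 ≈ 402.8 µV.
(V_in − V_min) × 2^13/range = (0.633361 − (0)) × 8192/3.3 = 1572.271.
Floor → code = 1572.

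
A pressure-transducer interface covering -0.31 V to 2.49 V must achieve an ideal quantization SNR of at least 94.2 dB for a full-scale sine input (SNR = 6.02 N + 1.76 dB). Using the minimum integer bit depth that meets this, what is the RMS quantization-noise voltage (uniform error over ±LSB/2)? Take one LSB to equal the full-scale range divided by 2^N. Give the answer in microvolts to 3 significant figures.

12.3 µV

Span: 2.49 V − (-0.31 V) = 2.8 V.
Required N = ⌈(94.2 − 1.76)/6.02⌉ = ⌈15.355⌉ = 16.
One LSB is 2.8 V / 65536 = 42.725 µV.
RMS noise = LSB/√12 = 12.3 µV.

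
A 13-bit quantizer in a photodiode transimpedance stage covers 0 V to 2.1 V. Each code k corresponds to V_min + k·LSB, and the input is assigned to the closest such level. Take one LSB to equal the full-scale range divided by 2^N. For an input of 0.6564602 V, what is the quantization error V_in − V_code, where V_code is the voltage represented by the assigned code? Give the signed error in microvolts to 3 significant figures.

Range is 2.1 V. LSB = 2.1 V / 2^13 ≈ 256.3 µV.
(V_in − V_min)/LSB = (0.6564602 − (0)) × 8192/2.1 = 2560.8200 → nearest code k = 2561.
V_code = V_min + k × range/2^13 = 0 + 2561 × 2.1/8192 = 0.6565063477 V.
Error = V_in − V_code = 0.6564602 − (0.6565063477) = −46.1 µV.

−46.1 µV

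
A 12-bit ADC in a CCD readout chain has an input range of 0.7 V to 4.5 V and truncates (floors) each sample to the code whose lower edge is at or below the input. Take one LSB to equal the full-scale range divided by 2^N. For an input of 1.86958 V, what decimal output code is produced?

1260

Full-scale range = 4.5 V − (0.7 V) = 3.8 V. LSB = 3.8 V / 2^12 ≈ 0.9277 mV.
V_in − V_min = 1.86958 − (0.7) = 1.16958 V.
Divide by LSB: 1.16958 × 4096/3.8 = 1260.6841.
Truncating gives code 1260.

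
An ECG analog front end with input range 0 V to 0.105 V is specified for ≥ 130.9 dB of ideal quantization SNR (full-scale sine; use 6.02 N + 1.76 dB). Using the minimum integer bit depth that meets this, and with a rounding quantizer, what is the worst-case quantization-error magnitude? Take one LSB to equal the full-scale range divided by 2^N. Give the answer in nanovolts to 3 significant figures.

Span = 0.105 V.
6.02 N + 1.76 ≥ 130.9 gives N ≥ 21.452, so the minimum integer is 22.
LSB = 0.105 V ÷ 2^22 = 0.105/4194304 V = 25.034 nV.
|e|_max = LSB/2 = 12.5 nV.

12.5 nV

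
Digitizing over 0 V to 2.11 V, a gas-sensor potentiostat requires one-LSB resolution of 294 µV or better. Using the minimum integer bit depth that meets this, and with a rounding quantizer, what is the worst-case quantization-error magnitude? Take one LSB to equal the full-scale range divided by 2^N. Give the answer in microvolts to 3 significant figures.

Full-scale range = 2.11 V.
Required number of levels: 2.11/294 µV = 7176.9; smallest N with 2^N ≥ that is 13.
LSB = 2.11 V / 2^13 = 257.57 µV.
Max error for round-to-nearest is LSB/2 = 129 µV.

129 µV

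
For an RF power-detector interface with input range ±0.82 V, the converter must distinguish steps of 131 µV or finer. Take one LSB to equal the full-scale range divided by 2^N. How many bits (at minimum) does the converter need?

14 bits

Span: 0.82 V − (-0.82 V) = 1.64 V.
Need 2^N ≥ 1.64 V / 131 µV = 12520 → N_min = 14.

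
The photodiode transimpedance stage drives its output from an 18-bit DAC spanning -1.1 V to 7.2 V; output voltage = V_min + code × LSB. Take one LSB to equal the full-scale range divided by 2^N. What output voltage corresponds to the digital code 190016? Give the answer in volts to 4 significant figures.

4.916 V

Range = 7.2 − (-1.1) = 8.3 V. LSB = 8.3 V / 2^18.
V_out = -1.1 + 190016 × (8.3/262144) V
      = -1.1 V + 6.01628 V = 4.91628 V.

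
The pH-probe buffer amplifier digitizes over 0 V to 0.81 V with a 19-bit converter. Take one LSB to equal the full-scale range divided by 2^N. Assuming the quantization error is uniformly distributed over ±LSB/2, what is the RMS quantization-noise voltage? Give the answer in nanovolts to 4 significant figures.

446.0 nV

Range is 0.81 V.
One LSB is 0.81 V / 524288 = 1.54495 µV.
RMS of a uniform error over width LSB is LSB/√12 = 446.0 nV.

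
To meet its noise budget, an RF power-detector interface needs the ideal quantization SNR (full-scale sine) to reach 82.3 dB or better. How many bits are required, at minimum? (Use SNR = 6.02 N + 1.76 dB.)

14 bits

6.02 N + 1.76 ≥ 82.3 gives N ≥ 13.379, so the minimum integer is 14.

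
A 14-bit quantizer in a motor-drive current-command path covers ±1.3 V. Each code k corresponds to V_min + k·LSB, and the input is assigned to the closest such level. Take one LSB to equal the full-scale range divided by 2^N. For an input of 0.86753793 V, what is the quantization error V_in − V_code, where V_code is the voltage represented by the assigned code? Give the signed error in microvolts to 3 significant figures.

Full-scale range = 1.3 V − (-1.3 V) = 2.6 V. LSB = 2.6 V / 2^14 ≈ 158.7 µV.
(V_in − V_min)/LSB = (0.86753793 − (-1.3)) × 16384/2.6 = 13658.8236 → nearest code k = 13659.
Reconstructed level: -1.3 + 13659 × 2.6/16384 V = 0.86756591797 V.
Error = V_in − V_code = 0.86753793 − (0.86756591797) = −28.0 µV.

−28.0 µV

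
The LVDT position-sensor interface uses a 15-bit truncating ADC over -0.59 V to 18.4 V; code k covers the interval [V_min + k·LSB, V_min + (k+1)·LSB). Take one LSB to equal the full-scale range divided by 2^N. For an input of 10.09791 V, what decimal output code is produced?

18442

Full-scale range = 18.4 V − (-0.59 V) = 18.99 V. LSB = 18.99 V / 2^15 ≈ 0.5795 mV.
V_in − V_min = 10.09791 − (-0.59) = 10.68791 V.
Divide by LSB: 10.68791 × 32768/18.99 = 18442.4136.
Truncating gives code 18442.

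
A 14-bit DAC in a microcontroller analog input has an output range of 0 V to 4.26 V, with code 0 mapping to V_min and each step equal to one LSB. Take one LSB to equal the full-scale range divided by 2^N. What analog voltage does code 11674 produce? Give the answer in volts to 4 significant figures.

Range is 4.26 V. LSB = 4.26 V / 2^14.
Output = V_min + (11674/16384) × range = 0 + 0.712524 × 4.26 V
      = 0 V + 3.03535 V = 3.03535 V.

3.035 V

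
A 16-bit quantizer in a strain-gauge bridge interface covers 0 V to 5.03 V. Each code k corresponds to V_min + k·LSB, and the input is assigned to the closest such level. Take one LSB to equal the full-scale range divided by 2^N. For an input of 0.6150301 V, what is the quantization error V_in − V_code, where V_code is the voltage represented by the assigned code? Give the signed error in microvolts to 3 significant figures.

+18.7 µV

Range is 5.03 V. LSB = 5.03 V / 2^16 ≈ 76.75 µV.
(V_in − V_min)/LSB = (0.6150301 − (0)) × 65536/5.03 = 8013.2431 → nearest code k = 8013.
V_code = V_min + k × range/2^16 = 0 + 8013 × 5.03/65536 = 0.61501144409 V.
Error = V_in − V_code = 0.6150301 − (0.61501144409) = +18.7 µV.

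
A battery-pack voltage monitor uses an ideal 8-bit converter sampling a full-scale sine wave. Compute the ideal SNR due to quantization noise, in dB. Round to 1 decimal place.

49.9 dB

SNR = 6.02·8 + 1.76 = 49.92 dB.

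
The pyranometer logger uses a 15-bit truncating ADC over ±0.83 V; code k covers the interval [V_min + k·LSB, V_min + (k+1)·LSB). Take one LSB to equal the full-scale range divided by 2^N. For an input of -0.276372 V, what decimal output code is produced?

Range = 0.83 − (-0.83) = 1.66 V. LSB = 1.66 V / 2^15 ≈ 50.66 µV.
V_in − V_min = -0.276372 − (-0.83) = 0.553628 V.
Divide by LSB: 0.553628 × 32768/1.66 = 10928.4833.
Truncating gives code 10928.

10928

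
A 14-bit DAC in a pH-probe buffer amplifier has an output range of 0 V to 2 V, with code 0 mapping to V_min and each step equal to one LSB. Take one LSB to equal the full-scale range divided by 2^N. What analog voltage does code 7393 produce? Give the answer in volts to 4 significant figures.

V_FS = 2 V. LSB = 2 V / 2^14.
Output = V_min + (7393/16384) × range = 0 + 0.451233 × 2 V
      = 0 + 0.902466 = 0.902466 V.

0.9025 V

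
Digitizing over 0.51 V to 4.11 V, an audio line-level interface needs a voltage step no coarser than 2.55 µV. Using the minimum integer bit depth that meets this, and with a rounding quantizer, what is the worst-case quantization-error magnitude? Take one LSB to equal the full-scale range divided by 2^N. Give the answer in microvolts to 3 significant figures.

0.858 µV

Range = 4.11 − (0.51) = 3.6 V.
Levels needed ≥ 3.6/2.55 µV = 1.412e6. 2^21 = 2097152 suffices, so N_min = 21.
LSB = 3.6 V ÷ 2^21 = 3.6/2097152 V = 1.7166 µV.
Half an LSB is 0.858 µV.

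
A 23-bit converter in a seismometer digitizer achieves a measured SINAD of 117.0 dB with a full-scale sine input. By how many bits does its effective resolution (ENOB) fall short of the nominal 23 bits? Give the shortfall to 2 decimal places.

ENOB = (SINAD − 1.76)/6.02 = (117.0 − 1.76)/6.02 = 19.1429 bits.
Lost resolution: 23 − 19.1429 = 3.8571 bits.

3.86 bits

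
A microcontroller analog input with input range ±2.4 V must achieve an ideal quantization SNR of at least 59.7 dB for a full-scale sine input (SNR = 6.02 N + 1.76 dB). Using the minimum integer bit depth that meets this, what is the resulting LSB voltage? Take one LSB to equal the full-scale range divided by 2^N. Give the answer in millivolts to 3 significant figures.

Full-scale range = 2.4 V − (-2.4 V) = 4.8 V.
Solving 6.02 N ≥ 59.7 − 1.76: N ≥ 9.625. Round up → N = 10.
LSB = 4.8 V ÷ 2^10 = 4.8/1024 V = 4.69 mV.

4.69 mV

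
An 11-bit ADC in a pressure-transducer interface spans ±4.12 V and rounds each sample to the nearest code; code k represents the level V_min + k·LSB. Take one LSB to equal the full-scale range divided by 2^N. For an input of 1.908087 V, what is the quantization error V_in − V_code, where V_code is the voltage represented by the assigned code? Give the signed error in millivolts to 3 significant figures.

The full-scale span is 4.12 − (-4.12) = 8.24 V. LSB = 8.24 V / 2^11 ≈ 4.023 mV.
(1.908087 − (-4.12)) / LSB = 6.028087 × 2048/8.24 = 1498.2430. Nearest integer: k = 1498.
V_code = -4.12 + (1498/2048) × 8.24 = 1.907109375 V.
e = 1.908087 − (1.907109375) = +0.978 mV.

+0.978 mV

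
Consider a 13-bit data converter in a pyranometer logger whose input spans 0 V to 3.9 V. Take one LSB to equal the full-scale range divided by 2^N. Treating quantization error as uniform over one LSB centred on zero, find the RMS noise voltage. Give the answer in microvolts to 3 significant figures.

137 µV

V_FS = 3.9 V.
LSB = 3.9 V ÷ 2^13 = 3.9/8192 V = 476.07 µV.
For a uniform distribution on [−LSB/2, +LSB/2], V_rms = LSB/√12 = 476.07 µV/3.4641 = 137 µV.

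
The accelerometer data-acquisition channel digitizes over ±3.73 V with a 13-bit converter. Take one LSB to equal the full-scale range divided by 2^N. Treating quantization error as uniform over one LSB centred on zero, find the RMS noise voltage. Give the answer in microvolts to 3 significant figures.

The full-scale span is 3.73 − (-3.73) = 7.46 V.
One LSB is 7.46 V / 8192 = 0.91064 mV.
σ_q = LSB/√12 = 0.91064 mV/3.4641 = 263 µV.

263 µV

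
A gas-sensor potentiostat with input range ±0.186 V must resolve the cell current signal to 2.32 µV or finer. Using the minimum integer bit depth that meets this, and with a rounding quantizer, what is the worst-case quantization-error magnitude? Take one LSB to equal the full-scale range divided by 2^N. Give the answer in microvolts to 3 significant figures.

The full-scale span is 0.186 − (-0.186) = 0.372 V.
Levels needed ≥ 0.372/2.32 µV = 160300. 2^18 = 262144 suffices, so N_min = 18.
LSB = 0.372 V / 2^18 = 1.4191 µV.
|e|_max = LSB/2 = 0.710 µV.

0.710 µV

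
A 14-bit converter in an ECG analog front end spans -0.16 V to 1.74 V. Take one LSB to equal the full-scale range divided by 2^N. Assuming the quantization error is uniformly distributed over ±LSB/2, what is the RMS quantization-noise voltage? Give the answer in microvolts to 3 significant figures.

33.5 µV

Span: 1.74 V − (-0.16 V) = 1.9 V.
LSB = 1.9 V / 2^14 = 115.97 µV.
RMS of a uniform error over width LSB is LSB/√12 = 33.5 µV.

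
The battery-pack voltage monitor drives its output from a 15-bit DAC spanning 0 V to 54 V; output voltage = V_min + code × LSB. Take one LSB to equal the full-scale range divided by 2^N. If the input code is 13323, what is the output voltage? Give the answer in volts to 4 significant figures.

Span = 54 V. LSB = 54 V / 2^15.
V_out = 0 + 13323 × (54/32768) V
      = 0 + 21.9556 = 21.9556 V.

21.96 V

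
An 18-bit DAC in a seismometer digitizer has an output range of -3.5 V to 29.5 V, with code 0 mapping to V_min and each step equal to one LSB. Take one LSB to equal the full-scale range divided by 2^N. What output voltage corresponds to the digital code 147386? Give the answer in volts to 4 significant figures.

15.05 V

Full-scale range = 29.5 V − (-3.5 V) = 33 V. LSB = 33 V / 2^18.
V_out = -3.5 + 147386 × (33/262144) V
      = -3.5 V + 18.5537 V = 15.0537 V.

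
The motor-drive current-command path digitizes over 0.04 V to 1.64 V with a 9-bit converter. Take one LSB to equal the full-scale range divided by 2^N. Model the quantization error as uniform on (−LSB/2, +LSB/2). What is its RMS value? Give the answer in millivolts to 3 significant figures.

Full-scale range = 1.64 V − (0.04 V) = 1.6 V.
LSB = 1.6 V ÷ 2^9 = 1.6/512 V = 3.1250 mV.
σ_q = LSB/√12 = 3.1250 mV/3.4641 = 0.902 mV.

0.902 mV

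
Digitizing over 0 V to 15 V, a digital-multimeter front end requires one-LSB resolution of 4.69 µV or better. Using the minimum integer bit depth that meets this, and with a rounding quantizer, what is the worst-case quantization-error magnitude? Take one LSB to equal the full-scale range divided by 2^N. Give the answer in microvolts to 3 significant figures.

1.79 µV

V_FS = 15 V.
15 V / 4.69 µV = 3.198e6. Since 2^21 = 2097152 and 2^22 = 4194304, N = 22.
LSB = 15 V ÷ 2^22 = 15/4194304 V = 3.5763 µV.
Max error for round-to-nearest is LSB/2 = 1.79 µV.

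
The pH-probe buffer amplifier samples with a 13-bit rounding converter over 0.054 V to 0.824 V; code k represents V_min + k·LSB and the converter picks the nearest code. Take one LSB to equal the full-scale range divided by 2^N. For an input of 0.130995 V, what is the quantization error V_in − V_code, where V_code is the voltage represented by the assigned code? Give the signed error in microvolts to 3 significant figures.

Span: 0.824 V − (0.054 V) = 0.77 V. LSB = 0.77 V / 2^13 ≈ 93.99 µV.
Position in LSBs: (0.130995 − (0.054)) × 8192/0.77 = 819.1468; rounding gives k = 819.
V_code = 0.054 + (819/8192) × 0.77 = 0.1309812012 V.
V_in − V_code = 0.130995 − (0.1309812012) = +13.8 µV.

+13.8 µV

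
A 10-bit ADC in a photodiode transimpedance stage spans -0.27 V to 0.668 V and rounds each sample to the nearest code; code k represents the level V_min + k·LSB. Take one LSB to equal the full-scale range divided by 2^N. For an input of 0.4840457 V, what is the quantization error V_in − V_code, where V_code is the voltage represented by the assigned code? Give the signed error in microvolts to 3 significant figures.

+165 µV

Span: 0.668 V − (-0.27 V) = 0.938 V. LSB = 0.938 V / 2^10 ≈ 0.9160 mV.
Position in LSBs: (0.4840457 − (-0.27)) × 1024/0.938 = 823.1800; rounding gives k = 823.
V_code = V_min + k × range/2^10 = -0.27 + 823 × 0.938/1024 = 0.4838808594 V.
e = 0.4840457 − (0.4838808594) = +165 µV.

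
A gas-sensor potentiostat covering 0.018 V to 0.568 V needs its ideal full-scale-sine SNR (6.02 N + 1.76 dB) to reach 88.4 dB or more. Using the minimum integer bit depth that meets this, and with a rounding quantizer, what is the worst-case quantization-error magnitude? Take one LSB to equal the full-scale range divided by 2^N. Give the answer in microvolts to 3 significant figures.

8.39 µV

Full-scale range = 0.568 V − (0.018 V) = 0.55 V.
6.02 N + 1.76 ≥ 88.4 gives N ≥ 14.392, so the minimum integer is 15.
One LSB is 0.55 V / 32768 = 16.785 µV.
Half an LSB is 8.39 µV.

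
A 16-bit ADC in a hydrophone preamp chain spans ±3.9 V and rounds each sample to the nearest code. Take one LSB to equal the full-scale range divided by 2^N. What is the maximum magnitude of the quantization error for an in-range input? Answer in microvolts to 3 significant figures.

59.5 µV

Span: 3.9 V − (-3.9 V) = 7.8 V.
LSB = 7.8 V ÷ 2^16 = 7.8/65536 V = 119.02 µV.
|e|_max = LSB/2 = 59.5 µV.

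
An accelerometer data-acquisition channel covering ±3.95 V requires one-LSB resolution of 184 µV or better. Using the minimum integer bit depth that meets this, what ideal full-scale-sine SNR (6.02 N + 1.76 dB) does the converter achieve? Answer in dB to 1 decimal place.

98.1 dB

Span: 3.95 V − (-3.95 V) = 7.9 V.
7.9 V / 184 µV = 42930. Since 2^15 = 32768 and 2^16 = 65536, N = 16.
6.02(16) + 1.76 = 98.08 dB.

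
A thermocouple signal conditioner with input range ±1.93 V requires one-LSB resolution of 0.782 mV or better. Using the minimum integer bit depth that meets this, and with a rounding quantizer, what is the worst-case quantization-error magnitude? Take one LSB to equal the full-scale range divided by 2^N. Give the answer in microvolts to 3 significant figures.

Range = 1.93 − (-1.93) = 3.86 V.
Required number of levels: 3.86/0.782 mV = 4936.1; smallest N with 2^N ≥ that is 13.
Step size = 3.86/8192 V = 471.19 µV.
Half an LSB is 236 µV.

236 µV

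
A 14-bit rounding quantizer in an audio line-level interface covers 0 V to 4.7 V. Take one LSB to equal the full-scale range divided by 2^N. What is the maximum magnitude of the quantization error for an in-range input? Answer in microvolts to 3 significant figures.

143 µV

Full-scale range = 4.7 V.
LSB = 4.7 V / 2^14 = 286.87 µV.
Worst-case error for round-to-nearest is half an LSB: 143 µV.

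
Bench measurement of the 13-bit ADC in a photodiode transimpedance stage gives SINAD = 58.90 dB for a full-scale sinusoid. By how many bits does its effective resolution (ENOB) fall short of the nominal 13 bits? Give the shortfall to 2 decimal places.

Effective bits = (58.90 − 1.76)/6.02 = 9.4917.
13 − 9.4917 = 3.51 bits below nominal.

3.51 bits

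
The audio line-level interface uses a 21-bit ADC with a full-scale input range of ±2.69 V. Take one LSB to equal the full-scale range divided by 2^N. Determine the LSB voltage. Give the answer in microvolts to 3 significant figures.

Span: 2.69 V − (-2.69 V) = 5.38 V.
Number of codes = 2^21 = 2097152.
LSB = 5.38 V / 2^21 = 2.57 µV.

2.57 µV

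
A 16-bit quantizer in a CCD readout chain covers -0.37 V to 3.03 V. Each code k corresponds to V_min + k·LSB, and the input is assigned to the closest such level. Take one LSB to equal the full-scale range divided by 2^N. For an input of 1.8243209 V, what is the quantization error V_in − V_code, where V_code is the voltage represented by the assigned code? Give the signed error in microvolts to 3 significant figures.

+9.38 µV

Range = 3.03 − (-0.37) = 3.4 V. LSB = 3.4 V / 2^16 ≈ 51.88 µV.
(V_in − V_min)/LSB = (1.8243209 − (-0.37)) × 65536/3.4 = 42296.1807 → nearest code k = 42296.
V_code = V_min + k × range/2^16 = -0.37 + 42296 × 3.4/65536 = 1.8243115234 V.
e = 1.8243209 − (1.8243115234) = +9.38 µV.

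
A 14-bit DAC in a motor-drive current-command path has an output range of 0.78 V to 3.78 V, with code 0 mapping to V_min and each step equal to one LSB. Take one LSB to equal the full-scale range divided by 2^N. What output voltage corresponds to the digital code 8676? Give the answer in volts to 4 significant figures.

2.369 V

The full-scale span is 3.78 − (0.78) = 3 V. LSB = 3 V / 2^14.
Output = V_min + (8676/16384) × range = 0.78 + 0.529541 × 3 V
      = 0.78 V + 1.58862 V = 2.36862 V.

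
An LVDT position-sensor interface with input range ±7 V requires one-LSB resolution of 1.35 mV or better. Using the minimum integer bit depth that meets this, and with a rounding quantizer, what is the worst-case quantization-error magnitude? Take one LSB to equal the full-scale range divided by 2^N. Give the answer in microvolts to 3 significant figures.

427 µV

Full-scale range = 7 V − (-7 V) = 14 V.
Required number of levels: 14/1.35 mV = 10370; smallest N with 2^N ≥ that is 14.
Step size = 14/16384 V = 0.85449 mV.
Half an LSB is 427 µV.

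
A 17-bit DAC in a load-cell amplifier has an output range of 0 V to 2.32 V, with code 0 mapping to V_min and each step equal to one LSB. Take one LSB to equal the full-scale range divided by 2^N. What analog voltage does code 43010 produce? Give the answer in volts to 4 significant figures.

Range is 2.32 V. LSB = 2.32 V / 2^17.
V_out = 0 + 43010 × (2.32/131072) V
      = 0 + 0.761285 = 0.761285 V.

0.7613 V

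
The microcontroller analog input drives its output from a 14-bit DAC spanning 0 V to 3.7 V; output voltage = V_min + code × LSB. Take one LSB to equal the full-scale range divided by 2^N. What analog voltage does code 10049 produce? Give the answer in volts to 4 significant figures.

2.269 V

Span = 3.7 V. LSB = 3.7 V / 2^14.
V_out = 0 + 10049 × (3.7/16384) V
      = 0 + 2.26937 = 2.26937 V.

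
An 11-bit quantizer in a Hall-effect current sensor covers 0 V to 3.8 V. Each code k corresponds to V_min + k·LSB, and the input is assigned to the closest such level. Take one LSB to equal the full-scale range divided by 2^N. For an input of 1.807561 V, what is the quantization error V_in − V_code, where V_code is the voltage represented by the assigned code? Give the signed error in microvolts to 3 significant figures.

+334 µV

Full-scale range = 3.8 V. LSB = 3.8 V / 2^11 ≈ 1.855 mV.
Position in LSBs: (1.807561 − (0)) × 2048/3.8 = 974.1802; rounding gives k = 974.
V_code = V_min + k × range/2^11 = 0 + 974 × 3.8/2048 = 1.807226563 V.
Error = V_in − V_code = 1.807561 − (1.807226563) = +334 µV.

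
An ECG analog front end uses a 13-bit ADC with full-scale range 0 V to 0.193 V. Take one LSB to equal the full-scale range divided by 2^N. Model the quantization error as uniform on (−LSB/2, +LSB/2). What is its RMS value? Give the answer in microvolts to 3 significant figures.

Full-scale range = 0.193 V.
LSB = 0.193 V / 2^13 = 23.560 µV.
V_rms = LSB/√12 = 23.560 µV / √12 = 6.80 µV.

6.80 µV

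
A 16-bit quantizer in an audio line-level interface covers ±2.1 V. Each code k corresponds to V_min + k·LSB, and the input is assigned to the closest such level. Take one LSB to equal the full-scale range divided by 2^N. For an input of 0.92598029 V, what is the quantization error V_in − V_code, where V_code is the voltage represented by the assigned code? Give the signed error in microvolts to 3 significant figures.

−11.5 µV

Range = 2.1 − (-2.1) = 4.2 V. LSB = 4.2 V / 2^16 ≈ 64.09 µV.
(V_in − V_min)/LSB = (0.92598029 − (-2.1)) × 65536/4.2 = 47216.8201 → nearest code k = 47217.
V_code = V_min + k × range/2^16 = -2.1 + 47217 × 4.2/65536 = 0.92599182129 V.
Error = V_in − V_code = 0.92598029 − (0.92599182129) = −11.5 µV.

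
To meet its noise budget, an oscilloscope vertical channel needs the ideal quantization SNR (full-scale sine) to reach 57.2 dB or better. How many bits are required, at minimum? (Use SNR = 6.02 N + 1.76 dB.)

6.02 N + 1.76 ≥ 57.2 gives N ≥ 9.209, so the minimum integer is 10.

10 bits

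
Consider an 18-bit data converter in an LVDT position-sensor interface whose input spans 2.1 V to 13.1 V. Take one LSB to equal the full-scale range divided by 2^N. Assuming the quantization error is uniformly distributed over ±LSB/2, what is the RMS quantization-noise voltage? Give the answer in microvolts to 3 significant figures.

Full-scale range = 13.1 V − (2.1 V) = 11 V.
Step size = 11/262144 V = 41.962 µV.
For a uniform distribution on [−LSB/2, +LSB/2], V_rms = LSB/√12 = 41.962 µV/3.4641 = 12.1 µV.

12.1 µV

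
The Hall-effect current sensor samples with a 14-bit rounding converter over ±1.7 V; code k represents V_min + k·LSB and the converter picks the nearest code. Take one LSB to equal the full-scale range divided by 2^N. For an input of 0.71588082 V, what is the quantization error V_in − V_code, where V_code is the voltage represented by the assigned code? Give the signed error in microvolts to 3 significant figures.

−61.6 µV

The full-scale span is 1.7 − (-1.7) = 3.4 V. LSB = 3.4 V / 2^14 ≈ 207.5 µV.
(0.71588082 − (-1.7)) / LSB = 2.41588082 × 16384/3.4 = 11641.7033. Nearest integer: k = 11642.
V_code = -1.7 + (11642/16384) × 3.4 = 0.71594238281 V.
Error = V_in − V_code = 0.71588082 − (0.71594238281) = −61.6 µV.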